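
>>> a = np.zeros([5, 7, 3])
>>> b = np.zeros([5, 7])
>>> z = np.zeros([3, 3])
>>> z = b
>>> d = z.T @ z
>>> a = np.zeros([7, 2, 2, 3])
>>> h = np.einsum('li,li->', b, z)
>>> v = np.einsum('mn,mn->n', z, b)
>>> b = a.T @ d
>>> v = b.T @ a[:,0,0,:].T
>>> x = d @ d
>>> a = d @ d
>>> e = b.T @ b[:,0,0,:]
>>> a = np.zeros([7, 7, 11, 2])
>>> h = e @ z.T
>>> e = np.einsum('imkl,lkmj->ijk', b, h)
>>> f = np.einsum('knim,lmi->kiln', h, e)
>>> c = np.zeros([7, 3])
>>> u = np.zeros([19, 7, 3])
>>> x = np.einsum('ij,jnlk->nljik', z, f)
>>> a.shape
(7, 7, 11, 2)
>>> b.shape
(3, 2, 2, 7)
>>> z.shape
(5, 7)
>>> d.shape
(7, 7)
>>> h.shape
(7, 2, 2, 5)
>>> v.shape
(7, 2, 2, 7)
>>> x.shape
(2, 3, 7, 5, 2)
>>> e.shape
(3, 5, 2)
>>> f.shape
(7, 2, 3, 2)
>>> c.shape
(7, 3)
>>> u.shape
(19, 7, 3)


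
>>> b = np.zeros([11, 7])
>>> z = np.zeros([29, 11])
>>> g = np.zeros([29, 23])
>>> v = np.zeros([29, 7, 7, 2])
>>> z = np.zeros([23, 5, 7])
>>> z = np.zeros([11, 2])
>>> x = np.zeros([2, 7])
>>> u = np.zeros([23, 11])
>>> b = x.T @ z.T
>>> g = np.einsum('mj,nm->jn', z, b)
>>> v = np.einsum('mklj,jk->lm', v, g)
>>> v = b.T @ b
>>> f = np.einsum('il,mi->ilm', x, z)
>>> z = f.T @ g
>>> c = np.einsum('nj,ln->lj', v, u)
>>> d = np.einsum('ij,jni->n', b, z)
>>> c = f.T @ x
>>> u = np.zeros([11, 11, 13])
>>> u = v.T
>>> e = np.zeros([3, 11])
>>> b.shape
(7, 11)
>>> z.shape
(11, 7, 7)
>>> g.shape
(2, 7)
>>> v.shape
(11, 11)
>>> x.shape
(2, 7)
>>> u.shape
(11, 11)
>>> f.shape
(2, 7, 11)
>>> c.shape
(11, 7, 7)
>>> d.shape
(7,)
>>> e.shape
(3, 11)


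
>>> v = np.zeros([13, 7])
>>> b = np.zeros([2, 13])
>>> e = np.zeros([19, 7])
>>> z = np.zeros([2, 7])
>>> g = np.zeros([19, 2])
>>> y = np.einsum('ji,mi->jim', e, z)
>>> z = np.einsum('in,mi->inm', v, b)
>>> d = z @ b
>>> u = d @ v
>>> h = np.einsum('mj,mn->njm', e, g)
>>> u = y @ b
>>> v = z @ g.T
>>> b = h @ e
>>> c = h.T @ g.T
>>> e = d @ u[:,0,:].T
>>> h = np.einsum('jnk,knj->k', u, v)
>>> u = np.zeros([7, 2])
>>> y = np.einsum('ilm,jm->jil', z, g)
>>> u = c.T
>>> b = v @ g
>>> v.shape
(13, 7, 19)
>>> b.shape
(13, 7, 2)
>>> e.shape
(13, 7, 19)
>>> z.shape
(13, 7, 2)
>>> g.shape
(19, 2)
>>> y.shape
(19, 13, 7)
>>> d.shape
(13, 7, 13)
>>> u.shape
(19, 7, 19)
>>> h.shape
(13,)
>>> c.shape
(19, 7, 19)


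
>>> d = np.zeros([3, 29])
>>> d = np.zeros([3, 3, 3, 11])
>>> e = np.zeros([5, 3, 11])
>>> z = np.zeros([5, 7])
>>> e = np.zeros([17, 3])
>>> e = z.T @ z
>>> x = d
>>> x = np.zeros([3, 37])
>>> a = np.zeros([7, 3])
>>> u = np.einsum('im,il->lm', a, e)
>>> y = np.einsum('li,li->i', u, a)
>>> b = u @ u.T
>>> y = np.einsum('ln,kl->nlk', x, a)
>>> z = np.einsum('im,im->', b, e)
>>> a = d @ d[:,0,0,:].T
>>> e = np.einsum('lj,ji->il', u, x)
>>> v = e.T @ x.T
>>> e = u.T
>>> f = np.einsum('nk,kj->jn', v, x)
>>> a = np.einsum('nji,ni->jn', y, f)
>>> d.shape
(3, 3, 3, 11)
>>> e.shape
(3, 7)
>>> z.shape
()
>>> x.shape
(3, 37)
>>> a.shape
(3, 37)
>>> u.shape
(7, 3)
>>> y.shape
(37, 3, 7)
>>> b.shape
(7, 7)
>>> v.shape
(7, 3)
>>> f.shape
(37, 7)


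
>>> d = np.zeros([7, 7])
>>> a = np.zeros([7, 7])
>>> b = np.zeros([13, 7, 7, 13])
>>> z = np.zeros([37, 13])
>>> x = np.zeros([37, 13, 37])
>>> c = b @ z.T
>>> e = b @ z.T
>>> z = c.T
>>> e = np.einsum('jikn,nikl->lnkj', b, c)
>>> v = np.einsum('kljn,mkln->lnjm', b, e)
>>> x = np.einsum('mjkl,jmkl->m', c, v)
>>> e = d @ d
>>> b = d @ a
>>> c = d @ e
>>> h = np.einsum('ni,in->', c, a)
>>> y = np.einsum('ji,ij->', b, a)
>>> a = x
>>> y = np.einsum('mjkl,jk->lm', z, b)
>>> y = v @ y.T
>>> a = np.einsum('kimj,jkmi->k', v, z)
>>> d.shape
(7, 7)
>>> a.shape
(7,)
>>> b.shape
(7, 7)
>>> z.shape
(37, 7, 7, 13)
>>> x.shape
(13,)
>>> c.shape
(7, 7)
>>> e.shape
(7, 7)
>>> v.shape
(7, 13, 7, 37)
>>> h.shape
()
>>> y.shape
(7, 13, 7, 13)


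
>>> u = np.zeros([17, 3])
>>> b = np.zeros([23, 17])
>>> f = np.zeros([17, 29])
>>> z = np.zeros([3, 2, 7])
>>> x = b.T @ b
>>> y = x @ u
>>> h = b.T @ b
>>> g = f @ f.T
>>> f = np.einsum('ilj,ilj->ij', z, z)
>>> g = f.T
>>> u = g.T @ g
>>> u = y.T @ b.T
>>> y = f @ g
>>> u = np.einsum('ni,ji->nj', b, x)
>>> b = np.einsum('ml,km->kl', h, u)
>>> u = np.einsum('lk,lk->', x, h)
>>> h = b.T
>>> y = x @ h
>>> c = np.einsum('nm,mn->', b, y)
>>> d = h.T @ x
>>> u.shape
()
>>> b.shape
(23, 17)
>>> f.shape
(3, 7)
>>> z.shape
(3, 2, 7)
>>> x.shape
(17, 17)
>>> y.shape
(17, 23)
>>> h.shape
(17, 23)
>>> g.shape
(7, 3)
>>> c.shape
()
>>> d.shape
(23, 17)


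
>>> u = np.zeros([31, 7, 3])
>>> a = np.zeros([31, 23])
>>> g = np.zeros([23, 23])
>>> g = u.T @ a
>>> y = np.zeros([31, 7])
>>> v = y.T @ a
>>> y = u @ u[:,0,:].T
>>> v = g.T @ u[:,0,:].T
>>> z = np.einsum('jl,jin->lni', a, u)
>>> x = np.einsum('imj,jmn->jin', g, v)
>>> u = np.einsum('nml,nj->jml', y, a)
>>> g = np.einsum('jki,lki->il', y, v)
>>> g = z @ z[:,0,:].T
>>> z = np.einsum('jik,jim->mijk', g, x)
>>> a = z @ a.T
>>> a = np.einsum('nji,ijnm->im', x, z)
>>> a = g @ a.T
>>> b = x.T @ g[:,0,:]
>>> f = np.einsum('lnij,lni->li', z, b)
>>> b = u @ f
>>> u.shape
(23, 7, 31)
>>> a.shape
(23, 3, 31)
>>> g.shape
(23, 3, 23)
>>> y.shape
(31, 7, 31)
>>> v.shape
(23, 7, 31)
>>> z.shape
(31, 3, 23, 23)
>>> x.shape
(23, 3, 31)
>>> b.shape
(23, 7, 23)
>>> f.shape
(31, 23)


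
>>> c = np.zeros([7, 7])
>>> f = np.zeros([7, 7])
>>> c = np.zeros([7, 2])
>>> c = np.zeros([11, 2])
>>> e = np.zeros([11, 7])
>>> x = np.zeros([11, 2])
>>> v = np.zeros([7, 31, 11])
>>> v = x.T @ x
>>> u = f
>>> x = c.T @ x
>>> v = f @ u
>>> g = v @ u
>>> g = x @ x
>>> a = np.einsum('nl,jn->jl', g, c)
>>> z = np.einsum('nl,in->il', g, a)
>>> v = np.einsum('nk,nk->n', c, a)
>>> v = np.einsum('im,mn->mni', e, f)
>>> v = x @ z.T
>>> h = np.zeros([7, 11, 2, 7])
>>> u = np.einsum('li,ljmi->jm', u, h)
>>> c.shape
(11, 2)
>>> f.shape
(7, 7)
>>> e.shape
(11, 7)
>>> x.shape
(2, 2)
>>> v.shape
(2, 11)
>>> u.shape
(11, 2)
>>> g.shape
(2, 2)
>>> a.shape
(11, 2)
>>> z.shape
(11, 2)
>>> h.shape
(7, 11, 2, 7)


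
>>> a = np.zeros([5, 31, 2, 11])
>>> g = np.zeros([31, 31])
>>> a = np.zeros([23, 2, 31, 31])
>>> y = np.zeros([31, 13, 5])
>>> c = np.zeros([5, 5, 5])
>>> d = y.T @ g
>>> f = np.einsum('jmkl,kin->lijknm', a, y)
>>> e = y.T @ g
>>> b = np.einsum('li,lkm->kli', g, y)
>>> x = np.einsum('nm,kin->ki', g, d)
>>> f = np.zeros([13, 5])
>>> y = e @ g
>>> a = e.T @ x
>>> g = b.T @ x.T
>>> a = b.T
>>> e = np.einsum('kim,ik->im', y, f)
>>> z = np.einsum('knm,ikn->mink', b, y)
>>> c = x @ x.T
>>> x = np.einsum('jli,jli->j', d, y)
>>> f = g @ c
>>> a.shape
(31, 31, 13)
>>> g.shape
(31, 31, 5)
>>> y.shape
(5, 13, 31)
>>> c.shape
(5, 5)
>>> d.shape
(5, 13, 31)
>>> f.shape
(31, 31, 5)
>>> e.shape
(13, 31)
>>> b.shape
(13, 31, 31)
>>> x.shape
(5,)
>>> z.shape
(31, 5, 31, 13)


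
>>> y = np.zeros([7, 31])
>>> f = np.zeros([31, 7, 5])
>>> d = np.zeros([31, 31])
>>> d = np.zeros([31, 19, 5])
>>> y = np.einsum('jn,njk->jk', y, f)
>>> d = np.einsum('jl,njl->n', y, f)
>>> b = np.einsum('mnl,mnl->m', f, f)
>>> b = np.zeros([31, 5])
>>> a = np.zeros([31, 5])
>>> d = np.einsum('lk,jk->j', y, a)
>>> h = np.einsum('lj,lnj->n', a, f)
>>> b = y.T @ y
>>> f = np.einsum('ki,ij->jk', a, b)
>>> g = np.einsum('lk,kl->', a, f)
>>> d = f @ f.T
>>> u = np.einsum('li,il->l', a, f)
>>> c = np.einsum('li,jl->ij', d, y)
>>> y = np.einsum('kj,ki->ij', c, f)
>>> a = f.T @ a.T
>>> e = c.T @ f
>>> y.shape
(31, 7)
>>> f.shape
(5, 31)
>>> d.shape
(5, 5)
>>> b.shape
(5, 5)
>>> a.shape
(31, 31)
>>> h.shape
(7,)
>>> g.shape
()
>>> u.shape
(31,)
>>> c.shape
(5, 7)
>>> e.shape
(7, 31)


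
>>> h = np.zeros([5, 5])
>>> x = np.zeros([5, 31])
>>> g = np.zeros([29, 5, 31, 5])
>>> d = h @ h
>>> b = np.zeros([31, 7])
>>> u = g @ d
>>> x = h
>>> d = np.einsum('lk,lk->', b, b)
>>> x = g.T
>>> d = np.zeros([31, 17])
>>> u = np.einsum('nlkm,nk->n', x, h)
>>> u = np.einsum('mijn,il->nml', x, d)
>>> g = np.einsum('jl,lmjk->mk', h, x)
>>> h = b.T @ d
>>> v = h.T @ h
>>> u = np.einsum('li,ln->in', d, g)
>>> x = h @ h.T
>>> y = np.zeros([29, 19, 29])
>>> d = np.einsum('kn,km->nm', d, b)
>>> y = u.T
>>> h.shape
(7, 17)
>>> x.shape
(7, 7)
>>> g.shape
(31, 29)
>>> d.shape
(17, 7)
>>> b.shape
(31, 7)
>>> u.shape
(17, 29)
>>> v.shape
(17, 17)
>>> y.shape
(29, 17)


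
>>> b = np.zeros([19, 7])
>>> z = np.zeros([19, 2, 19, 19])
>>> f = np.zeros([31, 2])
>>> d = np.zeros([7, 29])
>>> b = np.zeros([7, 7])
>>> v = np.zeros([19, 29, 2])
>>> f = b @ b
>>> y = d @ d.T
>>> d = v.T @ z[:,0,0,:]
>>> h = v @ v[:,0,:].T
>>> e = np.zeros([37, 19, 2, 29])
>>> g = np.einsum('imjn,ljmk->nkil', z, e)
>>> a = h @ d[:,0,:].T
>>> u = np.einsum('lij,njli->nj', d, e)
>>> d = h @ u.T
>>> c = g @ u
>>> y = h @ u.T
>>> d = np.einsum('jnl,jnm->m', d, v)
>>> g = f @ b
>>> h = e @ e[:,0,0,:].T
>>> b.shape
(7, 7)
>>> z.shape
(19, 2, 19, 19)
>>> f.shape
(7, 7)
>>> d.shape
(2,)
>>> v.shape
(19, 29, 2)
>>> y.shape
(19, 29, 37)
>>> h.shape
(37, 19, 2, 37)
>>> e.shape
(37, 19, 2, 29)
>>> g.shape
(7, 7)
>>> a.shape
(19, 29, 2)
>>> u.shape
(37, 19)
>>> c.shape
(19, 29, 19, 19)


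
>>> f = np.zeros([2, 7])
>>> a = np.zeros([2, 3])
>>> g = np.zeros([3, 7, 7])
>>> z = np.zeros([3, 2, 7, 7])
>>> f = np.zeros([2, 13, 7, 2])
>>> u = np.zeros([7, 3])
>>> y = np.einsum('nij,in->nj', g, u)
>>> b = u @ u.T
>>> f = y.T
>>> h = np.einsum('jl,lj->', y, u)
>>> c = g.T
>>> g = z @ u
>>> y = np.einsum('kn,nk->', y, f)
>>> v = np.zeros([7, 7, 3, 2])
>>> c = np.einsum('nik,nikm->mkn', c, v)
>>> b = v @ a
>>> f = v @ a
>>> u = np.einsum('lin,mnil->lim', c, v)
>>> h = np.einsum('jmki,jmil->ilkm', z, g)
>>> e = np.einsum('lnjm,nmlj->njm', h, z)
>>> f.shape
(7, 7, 3, 3)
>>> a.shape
(2, 3)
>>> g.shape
(3, 2, 7, 3)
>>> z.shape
(3, 2, 7, 7)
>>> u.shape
(2, 3, 7)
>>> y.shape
()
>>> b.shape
(7, 7, 3, 3)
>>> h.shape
(7, 3, 7, 2)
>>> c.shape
(2, 3, 7)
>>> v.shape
(7, 7, 3, 2)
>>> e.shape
(3, 7, 2)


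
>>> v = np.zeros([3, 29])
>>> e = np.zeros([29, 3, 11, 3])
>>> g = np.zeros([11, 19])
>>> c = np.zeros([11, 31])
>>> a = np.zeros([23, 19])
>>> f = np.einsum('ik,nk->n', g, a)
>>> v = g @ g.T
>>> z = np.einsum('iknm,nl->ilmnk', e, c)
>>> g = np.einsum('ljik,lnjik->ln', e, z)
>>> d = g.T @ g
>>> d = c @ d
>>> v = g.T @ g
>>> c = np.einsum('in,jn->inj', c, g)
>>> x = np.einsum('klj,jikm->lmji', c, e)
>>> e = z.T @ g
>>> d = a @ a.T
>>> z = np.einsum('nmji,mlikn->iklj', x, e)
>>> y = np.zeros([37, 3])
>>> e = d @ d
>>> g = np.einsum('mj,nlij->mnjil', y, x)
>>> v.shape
(31, 31)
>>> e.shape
(23, 23)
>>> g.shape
(37, 31, 3, 29, 3)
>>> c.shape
(11, 31, 29)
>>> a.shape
(23, 19)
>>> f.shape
(23,)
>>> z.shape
(3, 31, 11, 29)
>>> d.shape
(23, 23)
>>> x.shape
(31, 3, 29, 3)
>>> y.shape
(37, 3)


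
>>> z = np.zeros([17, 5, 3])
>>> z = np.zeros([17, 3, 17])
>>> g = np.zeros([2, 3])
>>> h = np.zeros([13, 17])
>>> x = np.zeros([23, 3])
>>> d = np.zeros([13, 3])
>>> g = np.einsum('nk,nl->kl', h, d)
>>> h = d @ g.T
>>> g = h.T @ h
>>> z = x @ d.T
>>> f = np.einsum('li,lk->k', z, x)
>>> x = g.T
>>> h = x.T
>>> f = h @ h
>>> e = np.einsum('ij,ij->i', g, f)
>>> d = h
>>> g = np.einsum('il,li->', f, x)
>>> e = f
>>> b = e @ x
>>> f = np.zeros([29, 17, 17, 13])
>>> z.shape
(23, 13)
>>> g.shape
()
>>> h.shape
(17, 17)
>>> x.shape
(17, 17)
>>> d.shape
(17, 17)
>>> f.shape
(29, 17, 17, 13)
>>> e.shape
(17, 17)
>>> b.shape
(17, 17)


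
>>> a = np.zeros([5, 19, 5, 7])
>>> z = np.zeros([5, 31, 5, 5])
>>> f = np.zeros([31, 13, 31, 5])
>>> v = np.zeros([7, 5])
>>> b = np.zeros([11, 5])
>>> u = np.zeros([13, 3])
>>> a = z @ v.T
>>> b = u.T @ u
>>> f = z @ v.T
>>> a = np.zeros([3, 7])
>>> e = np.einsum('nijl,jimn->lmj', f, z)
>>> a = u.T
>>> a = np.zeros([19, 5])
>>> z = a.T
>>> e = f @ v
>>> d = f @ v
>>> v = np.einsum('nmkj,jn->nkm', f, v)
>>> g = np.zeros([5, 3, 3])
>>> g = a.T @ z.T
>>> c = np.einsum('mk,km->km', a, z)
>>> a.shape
(19, 5)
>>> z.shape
(5, 19)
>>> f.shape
(5, 31, 5, 7)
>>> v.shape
(5, 5, 31)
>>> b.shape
(3, 3)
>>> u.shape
(13, 3)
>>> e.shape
(5, 31, 5, 5)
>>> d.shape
(5, 31, 5, 5)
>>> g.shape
(5, 5)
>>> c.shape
(5, 19)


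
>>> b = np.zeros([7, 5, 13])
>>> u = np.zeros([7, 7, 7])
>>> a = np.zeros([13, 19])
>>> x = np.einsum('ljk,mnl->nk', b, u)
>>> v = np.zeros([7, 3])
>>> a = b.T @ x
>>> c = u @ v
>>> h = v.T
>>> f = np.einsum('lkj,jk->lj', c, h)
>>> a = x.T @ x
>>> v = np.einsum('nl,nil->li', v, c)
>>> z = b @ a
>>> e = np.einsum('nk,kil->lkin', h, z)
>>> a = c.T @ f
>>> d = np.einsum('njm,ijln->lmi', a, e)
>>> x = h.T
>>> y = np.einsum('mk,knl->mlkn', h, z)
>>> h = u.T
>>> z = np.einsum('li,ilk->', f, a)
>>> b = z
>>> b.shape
()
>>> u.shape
(7, 7, 7)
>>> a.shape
(3, 7, 3)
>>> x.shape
(7, 3)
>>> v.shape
(3, 7)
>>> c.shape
(7, 7, 3)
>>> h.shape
(7, 7, 7)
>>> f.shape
(7, 3)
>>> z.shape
()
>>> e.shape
(13, 7, 5, 3)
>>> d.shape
(5, 3, 13)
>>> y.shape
(3, 13, 7, 5)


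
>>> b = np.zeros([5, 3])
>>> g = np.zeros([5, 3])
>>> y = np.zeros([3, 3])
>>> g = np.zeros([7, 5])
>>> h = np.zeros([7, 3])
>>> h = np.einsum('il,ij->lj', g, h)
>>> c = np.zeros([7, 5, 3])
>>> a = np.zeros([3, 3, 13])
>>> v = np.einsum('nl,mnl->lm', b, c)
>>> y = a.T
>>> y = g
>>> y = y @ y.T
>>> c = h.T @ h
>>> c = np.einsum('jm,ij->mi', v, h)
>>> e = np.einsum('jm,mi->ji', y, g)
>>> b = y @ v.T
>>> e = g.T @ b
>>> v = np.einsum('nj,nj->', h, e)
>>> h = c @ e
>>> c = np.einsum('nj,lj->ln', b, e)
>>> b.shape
(7, 3)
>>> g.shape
(7, 5)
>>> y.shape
(7, 7)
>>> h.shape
(7, 3)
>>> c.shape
(5, 7)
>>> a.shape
(3, 3, 13)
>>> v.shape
()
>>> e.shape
(5, 3)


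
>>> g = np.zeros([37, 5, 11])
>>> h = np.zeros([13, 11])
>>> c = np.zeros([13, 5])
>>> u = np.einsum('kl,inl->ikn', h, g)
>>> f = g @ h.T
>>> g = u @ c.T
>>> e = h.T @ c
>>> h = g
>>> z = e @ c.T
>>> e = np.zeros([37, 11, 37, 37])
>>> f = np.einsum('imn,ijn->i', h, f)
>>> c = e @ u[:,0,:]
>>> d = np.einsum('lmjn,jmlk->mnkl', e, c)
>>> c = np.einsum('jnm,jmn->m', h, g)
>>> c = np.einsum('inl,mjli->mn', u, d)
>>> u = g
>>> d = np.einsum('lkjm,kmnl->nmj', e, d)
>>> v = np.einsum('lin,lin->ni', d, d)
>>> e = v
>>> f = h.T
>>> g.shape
(37, 13, 13)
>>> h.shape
(37, 13, 13)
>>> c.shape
(11, 13)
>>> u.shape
(37, 13, 13)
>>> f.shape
(13, 13, 37)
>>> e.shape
(37, 37)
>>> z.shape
(11, 13)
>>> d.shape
(5, 37, 37)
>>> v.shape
(37, 37)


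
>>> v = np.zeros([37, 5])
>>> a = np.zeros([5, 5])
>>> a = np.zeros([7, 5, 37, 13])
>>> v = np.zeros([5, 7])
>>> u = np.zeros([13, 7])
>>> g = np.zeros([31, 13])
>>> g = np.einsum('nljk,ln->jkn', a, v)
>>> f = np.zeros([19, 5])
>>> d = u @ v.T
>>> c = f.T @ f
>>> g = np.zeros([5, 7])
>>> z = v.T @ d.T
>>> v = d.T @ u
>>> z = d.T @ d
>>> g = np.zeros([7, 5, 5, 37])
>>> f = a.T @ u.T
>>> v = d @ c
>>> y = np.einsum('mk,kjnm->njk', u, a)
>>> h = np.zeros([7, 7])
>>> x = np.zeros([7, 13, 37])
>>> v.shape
(13, 5)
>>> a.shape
(7, 5, 37, 13)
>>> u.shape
(13, 7)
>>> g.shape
(7, 5, 5, 37)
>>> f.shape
(13, 37, 5, 13)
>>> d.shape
(13, 5)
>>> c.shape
(5, 5)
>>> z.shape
(5, 5)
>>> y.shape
(37, 5, 7)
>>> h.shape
(7, 7)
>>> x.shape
(7, 13, 37)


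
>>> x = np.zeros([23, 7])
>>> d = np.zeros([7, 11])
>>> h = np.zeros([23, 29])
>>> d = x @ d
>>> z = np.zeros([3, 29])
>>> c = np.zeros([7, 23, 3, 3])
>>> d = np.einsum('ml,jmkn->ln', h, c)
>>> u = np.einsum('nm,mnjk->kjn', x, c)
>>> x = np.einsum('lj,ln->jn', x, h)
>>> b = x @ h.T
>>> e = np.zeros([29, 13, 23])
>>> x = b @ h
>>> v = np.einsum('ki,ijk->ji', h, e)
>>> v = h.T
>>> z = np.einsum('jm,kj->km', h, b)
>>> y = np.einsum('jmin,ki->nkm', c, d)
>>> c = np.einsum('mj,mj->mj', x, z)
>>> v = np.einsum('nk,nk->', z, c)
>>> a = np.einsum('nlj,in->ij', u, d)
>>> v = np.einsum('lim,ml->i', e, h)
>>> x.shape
(7, 29)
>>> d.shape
(29, 3)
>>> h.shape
(23, 29)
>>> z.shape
(7, 29)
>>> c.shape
(7, 29)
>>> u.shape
(3, 3, 23)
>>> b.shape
(7, 23)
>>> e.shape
(29, 13, 23)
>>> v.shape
(13,)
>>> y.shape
(3, 29, 23)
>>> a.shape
(29, 23)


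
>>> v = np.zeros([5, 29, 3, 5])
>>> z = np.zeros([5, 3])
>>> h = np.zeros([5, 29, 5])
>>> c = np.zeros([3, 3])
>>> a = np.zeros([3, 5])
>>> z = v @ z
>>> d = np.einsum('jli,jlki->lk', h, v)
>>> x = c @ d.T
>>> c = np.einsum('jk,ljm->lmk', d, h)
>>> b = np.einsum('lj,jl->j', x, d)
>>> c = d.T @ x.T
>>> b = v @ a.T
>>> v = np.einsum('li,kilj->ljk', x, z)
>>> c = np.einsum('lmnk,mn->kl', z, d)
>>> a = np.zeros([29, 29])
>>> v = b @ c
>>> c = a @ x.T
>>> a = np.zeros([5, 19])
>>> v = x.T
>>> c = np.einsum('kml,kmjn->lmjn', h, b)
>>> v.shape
(29, 3)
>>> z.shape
(5, 29, 3, 3)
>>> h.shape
(5, 29, 5)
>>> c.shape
(5, 29, 3, 3)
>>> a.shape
(5, 19)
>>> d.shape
(29, 3)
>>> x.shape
(3, 29)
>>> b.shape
(5, 29, 3, 3)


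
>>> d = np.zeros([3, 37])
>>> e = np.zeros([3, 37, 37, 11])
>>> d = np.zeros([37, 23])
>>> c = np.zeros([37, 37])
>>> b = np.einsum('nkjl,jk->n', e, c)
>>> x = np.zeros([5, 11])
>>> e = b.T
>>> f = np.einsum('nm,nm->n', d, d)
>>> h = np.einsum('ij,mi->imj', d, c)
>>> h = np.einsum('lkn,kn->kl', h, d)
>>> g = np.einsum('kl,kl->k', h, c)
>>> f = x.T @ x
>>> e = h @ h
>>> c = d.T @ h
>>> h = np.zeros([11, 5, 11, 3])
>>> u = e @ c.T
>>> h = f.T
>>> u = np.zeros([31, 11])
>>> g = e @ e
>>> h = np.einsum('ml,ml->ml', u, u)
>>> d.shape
(37, 23)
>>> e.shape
(37, 37)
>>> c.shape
(23, 37)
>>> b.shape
(3,)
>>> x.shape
(5, 11)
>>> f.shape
(11, 11)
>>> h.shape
(31, 11)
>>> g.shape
(37, 37)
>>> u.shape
(31, 11)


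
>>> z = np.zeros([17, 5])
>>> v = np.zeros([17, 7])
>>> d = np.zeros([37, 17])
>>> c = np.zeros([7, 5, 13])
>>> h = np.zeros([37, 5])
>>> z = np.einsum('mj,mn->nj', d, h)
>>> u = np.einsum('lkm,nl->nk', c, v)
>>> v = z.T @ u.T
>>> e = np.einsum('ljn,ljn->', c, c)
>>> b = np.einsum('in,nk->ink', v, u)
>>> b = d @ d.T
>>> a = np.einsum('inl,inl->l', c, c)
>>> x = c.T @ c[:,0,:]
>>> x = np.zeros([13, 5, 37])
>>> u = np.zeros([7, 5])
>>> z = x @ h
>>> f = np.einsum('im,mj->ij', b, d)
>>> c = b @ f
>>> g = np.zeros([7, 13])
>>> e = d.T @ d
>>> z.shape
(13, 5, 5)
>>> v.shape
(17, 17)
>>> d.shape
(37, 17)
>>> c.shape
(37, 17)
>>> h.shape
(37, 5)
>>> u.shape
(7, 5)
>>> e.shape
(17, 17)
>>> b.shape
(37, 37)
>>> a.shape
(13,)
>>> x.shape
(13, 5, 37)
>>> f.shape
(37, 17)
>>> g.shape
(7, 13)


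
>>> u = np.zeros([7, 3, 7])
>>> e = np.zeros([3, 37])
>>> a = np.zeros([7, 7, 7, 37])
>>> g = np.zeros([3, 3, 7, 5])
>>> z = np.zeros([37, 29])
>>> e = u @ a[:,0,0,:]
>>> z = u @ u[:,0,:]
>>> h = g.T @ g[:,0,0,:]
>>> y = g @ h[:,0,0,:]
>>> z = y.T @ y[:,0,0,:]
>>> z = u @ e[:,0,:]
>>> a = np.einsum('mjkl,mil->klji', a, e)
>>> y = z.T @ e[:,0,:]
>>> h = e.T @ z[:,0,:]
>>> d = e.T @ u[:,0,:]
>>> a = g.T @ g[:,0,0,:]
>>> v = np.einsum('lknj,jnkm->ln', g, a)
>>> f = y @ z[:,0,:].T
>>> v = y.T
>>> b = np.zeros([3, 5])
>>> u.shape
(7, 3, 7)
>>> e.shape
(7, 3, 37)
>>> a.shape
(5, 7, 3, 5)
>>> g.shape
(3, 3, 7, 5)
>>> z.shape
(7, 3, 37)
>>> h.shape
(37, 3, 37)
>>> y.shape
(37, 3, 37)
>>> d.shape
(37, 3, 7)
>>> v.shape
(37, 3, 37)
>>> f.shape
(37, 3, 7)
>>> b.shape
(3, 5)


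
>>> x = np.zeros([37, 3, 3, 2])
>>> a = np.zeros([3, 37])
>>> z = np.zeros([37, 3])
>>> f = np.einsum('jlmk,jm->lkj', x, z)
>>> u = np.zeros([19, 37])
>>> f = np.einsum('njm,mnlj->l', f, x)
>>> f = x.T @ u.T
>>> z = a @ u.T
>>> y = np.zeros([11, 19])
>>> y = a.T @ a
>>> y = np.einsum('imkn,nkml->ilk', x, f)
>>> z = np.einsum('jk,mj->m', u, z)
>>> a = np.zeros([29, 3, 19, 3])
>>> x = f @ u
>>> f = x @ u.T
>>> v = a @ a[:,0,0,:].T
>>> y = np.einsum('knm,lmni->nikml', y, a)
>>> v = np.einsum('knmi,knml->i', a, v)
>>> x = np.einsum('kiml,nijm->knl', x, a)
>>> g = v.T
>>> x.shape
(2, 29, 37)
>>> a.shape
(29, 3, 19, 3)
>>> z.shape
(3,)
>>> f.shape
(2, 3, 3, 19)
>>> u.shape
(19, 37)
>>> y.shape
(19, 3, 37, 3, 29)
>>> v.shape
(3,)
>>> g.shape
(3,)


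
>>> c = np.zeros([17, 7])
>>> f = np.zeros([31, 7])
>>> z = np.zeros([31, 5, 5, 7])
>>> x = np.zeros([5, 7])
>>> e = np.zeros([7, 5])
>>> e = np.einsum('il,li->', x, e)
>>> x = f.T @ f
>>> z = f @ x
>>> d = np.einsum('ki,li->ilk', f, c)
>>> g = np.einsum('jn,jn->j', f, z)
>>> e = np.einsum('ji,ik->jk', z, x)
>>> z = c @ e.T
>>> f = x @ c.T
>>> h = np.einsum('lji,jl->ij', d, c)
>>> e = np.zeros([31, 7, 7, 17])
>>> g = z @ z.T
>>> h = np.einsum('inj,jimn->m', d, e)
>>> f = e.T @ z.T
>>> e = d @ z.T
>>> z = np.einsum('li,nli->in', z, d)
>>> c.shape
(17, 7)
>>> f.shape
(17, 7, 7, 17)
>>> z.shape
(31, 7)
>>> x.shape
(7, 7)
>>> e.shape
(7, 17, 17)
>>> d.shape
(7, 17, 31)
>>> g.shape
(17, 17)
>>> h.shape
(7,)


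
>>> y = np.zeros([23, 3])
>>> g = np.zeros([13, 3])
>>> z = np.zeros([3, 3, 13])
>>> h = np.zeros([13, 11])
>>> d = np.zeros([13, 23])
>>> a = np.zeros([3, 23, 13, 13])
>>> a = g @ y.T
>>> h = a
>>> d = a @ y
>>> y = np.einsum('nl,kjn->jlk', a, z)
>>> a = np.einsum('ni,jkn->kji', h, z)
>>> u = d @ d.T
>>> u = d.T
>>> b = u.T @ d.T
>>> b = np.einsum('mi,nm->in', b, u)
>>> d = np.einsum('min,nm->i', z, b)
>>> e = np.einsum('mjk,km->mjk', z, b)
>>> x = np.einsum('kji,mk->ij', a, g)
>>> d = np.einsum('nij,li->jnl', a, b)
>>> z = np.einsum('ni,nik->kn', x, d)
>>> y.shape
(3, 23, 3)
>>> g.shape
(13, 3)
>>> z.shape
(13, 23)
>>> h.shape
(13, 23)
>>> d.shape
(23, 3, 13)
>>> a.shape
(3, 3, 23)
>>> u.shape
(3, 13)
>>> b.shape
(13, 3)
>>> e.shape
(3, 3, 13)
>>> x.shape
(23, 3)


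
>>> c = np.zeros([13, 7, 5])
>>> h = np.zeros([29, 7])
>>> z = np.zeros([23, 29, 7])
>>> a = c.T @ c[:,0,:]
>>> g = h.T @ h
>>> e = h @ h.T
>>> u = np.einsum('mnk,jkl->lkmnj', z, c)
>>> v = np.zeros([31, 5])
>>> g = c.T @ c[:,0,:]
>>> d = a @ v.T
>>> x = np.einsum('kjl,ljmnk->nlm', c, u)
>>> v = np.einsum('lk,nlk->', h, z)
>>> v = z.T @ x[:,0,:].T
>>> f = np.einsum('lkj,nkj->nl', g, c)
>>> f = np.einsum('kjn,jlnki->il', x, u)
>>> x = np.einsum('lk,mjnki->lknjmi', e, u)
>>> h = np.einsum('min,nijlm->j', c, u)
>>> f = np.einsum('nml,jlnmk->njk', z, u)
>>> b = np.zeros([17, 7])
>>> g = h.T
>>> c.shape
(13, 7, 5)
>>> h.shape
(23,)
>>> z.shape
(23, 29, 7)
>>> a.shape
(5, 7, 5)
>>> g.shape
(23,)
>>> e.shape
(29, 29)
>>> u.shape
(5, 7, 23, 29, 13)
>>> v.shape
(7, 29, 29)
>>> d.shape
(5, 7, 31)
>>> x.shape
(29, 29, 23, 7, 5, 13)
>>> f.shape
(23, 5, 13)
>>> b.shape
(17, 7)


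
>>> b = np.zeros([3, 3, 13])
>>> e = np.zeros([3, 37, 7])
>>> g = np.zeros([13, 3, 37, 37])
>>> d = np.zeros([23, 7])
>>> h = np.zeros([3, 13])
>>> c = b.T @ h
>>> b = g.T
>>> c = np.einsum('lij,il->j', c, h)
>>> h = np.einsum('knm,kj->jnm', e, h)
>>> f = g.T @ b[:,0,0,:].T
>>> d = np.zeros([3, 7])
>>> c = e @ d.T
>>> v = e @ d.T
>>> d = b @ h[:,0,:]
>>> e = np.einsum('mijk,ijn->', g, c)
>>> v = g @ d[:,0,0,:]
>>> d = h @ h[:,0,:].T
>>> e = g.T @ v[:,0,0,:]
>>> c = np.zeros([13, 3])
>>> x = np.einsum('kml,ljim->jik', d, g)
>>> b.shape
(37, 37, 3, 13)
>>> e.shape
(37, 37, 3, 7)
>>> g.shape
(13, 3, 37, 37)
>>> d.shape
(13, 37, 13)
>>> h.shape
(13, 37, 7)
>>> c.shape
(13, 3)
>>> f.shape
(37, 37, 3, 37)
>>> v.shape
(13, 3, 37, 7)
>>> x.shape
(3, 37, 13)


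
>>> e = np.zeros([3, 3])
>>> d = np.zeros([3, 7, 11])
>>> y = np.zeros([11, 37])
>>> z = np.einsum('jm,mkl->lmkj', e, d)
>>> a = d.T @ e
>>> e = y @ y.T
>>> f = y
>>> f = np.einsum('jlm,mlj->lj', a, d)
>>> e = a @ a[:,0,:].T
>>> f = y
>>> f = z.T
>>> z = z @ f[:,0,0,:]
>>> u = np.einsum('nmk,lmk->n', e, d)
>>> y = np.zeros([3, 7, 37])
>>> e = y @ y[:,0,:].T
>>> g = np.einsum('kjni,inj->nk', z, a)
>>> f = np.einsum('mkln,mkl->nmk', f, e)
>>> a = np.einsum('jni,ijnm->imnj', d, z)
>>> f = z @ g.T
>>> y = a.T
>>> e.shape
(3, 7, 3)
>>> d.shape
(3, 7, 11)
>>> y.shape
(3, 7, 11, 11)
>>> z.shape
(11, 3, 7, 11)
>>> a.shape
(11, 11, 7, 3)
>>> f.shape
(11, 3, 7, 7)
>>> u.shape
(11,)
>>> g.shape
(7, 11)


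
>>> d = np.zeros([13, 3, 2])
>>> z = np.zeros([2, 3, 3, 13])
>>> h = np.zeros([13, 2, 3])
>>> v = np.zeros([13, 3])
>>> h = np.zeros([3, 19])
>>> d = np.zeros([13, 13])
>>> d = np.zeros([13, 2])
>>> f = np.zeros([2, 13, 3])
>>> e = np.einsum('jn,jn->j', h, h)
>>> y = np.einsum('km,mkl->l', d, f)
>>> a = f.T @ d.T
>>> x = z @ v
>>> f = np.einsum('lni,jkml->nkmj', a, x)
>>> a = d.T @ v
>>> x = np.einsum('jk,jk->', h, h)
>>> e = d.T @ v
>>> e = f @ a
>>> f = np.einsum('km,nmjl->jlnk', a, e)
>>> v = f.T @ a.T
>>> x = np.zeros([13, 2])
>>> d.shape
(13, 2)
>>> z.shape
(2, 3, 3, 13)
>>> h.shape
(3, 19)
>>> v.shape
(2, 13, 3, 2)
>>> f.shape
(3, 3, 13, 2)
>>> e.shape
(13, 3, 3, 3)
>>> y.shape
(3,)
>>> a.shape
(2, 3)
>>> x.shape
(13, 2)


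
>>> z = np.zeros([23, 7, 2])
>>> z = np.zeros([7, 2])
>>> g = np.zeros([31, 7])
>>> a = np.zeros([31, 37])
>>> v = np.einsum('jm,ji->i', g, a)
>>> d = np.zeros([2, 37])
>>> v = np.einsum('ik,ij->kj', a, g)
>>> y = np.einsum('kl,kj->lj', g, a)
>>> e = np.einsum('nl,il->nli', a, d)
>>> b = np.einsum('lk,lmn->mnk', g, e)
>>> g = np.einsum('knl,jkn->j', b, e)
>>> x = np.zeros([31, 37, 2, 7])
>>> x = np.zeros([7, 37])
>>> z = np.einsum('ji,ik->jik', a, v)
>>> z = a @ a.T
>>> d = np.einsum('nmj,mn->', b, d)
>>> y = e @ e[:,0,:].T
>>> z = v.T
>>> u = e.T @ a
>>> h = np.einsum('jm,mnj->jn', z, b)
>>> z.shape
(7, 37)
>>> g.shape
(31,)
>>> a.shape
(31, 37)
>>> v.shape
(37, 7)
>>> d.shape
()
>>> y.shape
(31, 37, 31)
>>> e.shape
(31, 37, 2)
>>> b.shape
(37, 2, 7)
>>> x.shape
(7, 37)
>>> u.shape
(2, 37, 37)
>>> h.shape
(7, 2)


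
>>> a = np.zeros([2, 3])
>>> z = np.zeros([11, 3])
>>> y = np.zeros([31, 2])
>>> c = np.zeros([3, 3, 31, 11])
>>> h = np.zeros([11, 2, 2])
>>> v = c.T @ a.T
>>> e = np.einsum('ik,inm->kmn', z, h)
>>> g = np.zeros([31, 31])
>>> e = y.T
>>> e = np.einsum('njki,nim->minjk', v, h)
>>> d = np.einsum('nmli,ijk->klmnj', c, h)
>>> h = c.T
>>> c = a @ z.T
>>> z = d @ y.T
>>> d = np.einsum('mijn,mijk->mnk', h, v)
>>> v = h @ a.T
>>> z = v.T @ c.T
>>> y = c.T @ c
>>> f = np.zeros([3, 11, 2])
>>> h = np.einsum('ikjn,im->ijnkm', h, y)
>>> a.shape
(2, 3)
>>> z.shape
(2, 3, 31, 2)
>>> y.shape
(11, 11)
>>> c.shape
(2, 11)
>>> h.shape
(11, 3, 3, 31, 11)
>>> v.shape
(11, 31, 3, 2)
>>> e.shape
(2, 2, 11, 31, 3)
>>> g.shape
(31, 31)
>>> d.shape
(11, 3, 2)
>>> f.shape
(3, 11, 2)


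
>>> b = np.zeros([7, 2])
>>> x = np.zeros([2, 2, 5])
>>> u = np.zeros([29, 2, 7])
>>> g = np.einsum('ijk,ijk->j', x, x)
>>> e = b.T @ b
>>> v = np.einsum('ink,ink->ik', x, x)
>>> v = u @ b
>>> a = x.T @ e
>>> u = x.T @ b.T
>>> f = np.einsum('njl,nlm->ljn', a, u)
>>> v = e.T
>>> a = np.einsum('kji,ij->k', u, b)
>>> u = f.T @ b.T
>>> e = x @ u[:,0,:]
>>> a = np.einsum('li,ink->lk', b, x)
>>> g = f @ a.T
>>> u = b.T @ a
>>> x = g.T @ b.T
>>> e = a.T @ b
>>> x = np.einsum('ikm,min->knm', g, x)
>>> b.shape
(7, 2)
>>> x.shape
(2, 7, 7)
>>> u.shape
(2, 5)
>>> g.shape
(2, 2, 7)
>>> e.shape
(5, 2)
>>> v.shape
(2, 2)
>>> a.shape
(7, 5)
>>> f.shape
(2, 2, 5)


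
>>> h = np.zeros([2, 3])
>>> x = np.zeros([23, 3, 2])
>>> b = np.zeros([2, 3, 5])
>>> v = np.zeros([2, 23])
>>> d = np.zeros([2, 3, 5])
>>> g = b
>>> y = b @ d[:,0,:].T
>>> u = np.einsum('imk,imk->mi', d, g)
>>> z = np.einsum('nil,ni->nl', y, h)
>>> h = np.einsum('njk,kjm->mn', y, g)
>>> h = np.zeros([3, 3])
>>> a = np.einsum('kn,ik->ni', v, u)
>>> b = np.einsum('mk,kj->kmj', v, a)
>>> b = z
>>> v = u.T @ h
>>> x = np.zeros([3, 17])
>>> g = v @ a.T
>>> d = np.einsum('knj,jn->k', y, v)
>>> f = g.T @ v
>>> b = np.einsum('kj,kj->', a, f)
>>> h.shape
(3, 3)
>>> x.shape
(3, 17)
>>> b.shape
()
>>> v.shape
(2, 3)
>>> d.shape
(2,)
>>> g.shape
(2, 23)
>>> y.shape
(2, 3, 2)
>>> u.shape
(3, 2)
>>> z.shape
(2, 2)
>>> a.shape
(23, 3)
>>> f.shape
(23, 3)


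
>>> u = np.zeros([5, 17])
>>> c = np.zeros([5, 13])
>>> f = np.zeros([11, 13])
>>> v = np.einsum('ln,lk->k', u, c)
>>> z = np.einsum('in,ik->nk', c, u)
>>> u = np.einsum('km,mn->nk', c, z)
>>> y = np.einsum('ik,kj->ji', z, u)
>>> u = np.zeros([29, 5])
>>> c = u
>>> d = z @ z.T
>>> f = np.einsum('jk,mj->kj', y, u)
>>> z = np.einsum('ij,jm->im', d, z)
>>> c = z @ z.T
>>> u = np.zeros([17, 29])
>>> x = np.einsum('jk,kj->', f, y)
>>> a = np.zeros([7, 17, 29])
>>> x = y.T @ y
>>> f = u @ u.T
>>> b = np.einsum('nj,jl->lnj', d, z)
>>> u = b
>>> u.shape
(17, 13, 13)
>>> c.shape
(13, 13)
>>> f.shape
(17, 17)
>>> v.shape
(13,)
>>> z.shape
(13, 17)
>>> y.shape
(5, 13)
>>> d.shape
(13, 13)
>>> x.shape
(13, 13)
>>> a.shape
(7, 17, 29)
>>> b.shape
(17, 13, 13)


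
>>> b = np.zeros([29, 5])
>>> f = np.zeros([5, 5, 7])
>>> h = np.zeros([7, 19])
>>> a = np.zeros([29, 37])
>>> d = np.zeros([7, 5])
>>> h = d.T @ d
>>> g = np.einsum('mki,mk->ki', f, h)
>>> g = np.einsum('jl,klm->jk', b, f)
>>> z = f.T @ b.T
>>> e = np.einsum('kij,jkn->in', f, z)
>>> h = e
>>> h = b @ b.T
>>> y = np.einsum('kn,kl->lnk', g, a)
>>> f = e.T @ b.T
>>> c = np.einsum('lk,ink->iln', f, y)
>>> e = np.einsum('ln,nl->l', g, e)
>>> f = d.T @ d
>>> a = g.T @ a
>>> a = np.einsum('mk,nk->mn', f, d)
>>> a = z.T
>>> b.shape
(29, 5)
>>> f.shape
(5, 5)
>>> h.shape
(29, 29)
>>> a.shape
(29, 5, 7)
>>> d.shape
(7, 5)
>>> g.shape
(29, 5)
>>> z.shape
(7, 5, 29)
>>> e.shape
(29,)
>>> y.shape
(37, 5, 29)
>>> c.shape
(37, 29, 5)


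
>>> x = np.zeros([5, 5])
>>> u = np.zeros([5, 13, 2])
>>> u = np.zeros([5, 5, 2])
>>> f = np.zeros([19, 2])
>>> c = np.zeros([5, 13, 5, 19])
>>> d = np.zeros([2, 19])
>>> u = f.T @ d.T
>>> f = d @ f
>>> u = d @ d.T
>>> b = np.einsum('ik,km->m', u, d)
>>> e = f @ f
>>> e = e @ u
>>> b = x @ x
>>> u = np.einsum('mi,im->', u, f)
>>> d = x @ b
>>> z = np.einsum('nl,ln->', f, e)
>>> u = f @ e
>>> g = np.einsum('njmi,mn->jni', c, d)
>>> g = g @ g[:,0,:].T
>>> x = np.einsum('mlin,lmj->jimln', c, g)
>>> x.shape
(13, 5, 5, 13, 19)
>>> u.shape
(2, 2)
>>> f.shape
(2, 2)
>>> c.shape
(5, 13, 5, 19)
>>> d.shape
(5, 5)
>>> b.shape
(5, 5)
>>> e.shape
(2, 2)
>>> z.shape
()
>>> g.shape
(13, 5, 13)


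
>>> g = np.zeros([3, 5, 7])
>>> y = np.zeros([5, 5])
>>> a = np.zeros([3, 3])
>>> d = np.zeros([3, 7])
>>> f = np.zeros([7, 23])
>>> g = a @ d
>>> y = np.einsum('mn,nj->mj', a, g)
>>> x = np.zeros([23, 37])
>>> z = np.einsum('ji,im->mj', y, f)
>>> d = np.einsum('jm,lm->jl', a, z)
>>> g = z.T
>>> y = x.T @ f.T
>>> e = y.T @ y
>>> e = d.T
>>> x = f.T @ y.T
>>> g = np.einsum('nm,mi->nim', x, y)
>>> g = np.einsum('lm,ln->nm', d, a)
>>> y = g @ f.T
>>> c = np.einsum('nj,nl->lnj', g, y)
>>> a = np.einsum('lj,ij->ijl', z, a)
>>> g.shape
(3, 23)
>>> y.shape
(3, 7)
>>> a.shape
(3, 3, 23)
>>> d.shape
(3, 23)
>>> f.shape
(7, 23)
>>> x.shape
(23, 37)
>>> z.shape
(23, 3)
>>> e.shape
(23, 3)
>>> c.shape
(7, 3, 23)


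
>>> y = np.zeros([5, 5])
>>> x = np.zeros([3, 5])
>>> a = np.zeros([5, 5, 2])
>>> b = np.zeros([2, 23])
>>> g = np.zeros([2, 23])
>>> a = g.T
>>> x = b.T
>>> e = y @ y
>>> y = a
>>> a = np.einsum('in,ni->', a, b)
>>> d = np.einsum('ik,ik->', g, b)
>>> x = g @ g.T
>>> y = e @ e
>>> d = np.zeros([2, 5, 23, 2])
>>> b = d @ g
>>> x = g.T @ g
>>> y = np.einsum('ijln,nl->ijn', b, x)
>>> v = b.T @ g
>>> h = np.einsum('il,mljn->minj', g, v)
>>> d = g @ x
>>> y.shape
(2, 5, 23)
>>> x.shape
(23, 23)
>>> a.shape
()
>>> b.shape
(2, 5, 23, 23)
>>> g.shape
(2, 23)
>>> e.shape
(5, 5)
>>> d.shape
(2, 23)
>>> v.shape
(23, 23, 5, 23)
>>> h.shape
(23, 2, 23, 5)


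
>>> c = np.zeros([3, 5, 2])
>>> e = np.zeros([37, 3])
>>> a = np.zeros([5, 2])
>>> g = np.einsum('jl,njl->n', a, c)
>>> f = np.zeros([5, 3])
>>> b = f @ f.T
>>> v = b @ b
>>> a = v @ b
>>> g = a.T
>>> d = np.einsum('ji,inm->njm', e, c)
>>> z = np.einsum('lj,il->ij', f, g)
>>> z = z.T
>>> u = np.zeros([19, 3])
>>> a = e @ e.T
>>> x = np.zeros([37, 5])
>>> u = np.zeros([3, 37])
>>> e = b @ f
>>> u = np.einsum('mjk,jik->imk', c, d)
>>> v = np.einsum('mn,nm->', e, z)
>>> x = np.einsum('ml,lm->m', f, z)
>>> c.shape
(3, 5, 2)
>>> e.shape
(5, 3)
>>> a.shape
(37, 37)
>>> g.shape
(5, 5)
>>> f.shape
(5, 3)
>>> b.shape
(5, 5)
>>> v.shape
()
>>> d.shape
(5, 37, 2)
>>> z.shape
(3, 5)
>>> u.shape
(37, 3, 2)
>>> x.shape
(5,)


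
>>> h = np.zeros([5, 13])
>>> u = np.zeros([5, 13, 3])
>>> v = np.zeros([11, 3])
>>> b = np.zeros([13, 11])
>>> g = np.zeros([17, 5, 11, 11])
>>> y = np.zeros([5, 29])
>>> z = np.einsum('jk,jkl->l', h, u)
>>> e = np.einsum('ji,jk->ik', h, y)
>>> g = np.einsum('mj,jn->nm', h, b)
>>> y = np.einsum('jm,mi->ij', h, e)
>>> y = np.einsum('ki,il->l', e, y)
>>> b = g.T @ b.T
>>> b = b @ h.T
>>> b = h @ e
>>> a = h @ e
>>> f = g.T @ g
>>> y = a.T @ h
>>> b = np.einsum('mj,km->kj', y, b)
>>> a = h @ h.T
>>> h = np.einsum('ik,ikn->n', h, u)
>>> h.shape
(3,)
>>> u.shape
(5, 13, 3)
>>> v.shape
(11, 3)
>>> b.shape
(5, 13)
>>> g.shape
(11, 5)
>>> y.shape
(29, 13)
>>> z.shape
(3,)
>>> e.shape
(13, 29)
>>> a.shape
(5, 5)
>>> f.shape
(5, 5)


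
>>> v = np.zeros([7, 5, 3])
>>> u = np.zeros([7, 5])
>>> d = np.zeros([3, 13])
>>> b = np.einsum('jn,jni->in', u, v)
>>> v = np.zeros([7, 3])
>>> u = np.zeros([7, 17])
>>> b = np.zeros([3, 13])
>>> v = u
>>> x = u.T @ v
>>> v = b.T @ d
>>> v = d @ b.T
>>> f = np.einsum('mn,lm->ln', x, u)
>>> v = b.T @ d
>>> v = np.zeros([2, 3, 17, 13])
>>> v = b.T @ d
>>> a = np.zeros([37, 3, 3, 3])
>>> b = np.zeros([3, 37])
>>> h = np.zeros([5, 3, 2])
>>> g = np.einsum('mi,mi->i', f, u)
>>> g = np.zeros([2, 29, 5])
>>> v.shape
(13, 13)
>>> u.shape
(7, 17)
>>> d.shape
(3, 13)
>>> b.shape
(3, 37)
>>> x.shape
(17, 17)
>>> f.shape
(7, 17)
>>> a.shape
(37, 3, 3, 3)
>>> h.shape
(5, 3, 2)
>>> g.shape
(2, 29, 5)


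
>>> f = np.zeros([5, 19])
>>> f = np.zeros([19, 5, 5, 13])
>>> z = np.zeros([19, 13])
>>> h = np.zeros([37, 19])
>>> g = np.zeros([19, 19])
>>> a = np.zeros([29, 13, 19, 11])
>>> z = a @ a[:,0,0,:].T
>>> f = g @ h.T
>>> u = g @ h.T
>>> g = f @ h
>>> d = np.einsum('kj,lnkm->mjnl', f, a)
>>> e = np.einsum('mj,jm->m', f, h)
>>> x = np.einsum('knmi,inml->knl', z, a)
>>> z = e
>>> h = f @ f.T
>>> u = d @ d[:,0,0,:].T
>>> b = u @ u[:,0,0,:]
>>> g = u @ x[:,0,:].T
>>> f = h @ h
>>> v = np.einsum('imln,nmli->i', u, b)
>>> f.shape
(19, 19)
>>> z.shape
(19,)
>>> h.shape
(19, 19)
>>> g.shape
(11, 37, 13, 29)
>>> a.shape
(29, 13, 19, 11)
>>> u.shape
(11, 37, 13, 11)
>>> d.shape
(11, 37, 13, 29)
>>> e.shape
(19,)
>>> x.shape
(29, 13, 11)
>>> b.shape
(11, 37, 13, 11)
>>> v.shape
(11,)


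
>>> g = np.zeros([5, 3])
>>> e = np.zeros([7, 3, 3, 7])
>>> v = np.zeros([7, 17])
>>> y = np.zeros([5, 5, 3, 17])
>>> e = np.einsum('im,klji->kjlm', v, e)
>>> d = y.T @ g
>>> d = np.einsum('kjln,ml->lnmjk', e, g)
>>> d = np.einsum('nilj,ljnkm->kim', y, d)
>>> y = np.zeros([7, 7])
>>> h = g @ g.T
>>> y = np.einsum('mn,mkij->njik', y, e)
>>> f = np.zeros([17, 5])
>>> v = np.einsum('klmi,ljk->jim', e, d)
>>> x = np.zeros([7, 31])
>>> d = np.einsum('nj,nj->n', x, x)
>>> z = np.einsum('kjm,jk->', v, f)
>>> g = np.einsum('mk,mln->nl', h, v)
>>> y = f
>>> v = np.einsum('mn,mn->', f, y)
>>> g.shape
(3, 17)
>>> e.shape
(7, 3, 3, 17)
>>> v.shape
()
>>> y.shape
(17, 5)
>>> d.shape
(7,)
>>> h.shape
(5, 5)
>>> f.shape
(17, 5)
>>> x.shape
(7, 31)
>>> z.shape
()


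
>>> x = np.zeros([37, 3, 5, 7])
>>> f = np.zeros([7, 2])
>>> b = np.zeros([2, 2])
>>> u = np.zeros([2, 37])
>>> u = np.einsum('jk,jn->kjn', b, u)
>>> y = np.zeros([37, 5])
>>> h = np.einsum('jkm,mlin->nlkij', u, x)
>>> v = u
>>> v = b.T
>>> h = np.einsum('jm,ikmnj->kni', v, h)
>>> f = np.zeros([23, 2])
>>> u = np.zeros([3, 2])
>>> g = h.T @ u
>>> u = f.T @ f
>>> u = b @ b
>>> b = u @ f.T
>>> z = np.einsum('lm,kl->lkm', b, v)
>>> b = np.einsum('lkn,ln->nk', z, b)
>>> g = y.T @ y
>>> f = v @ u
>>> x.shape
(37, 3, 5, 7)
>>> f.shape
(2, 2)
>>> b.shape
(23, 2)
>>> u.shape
(2, 2)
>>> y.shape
(37, 5)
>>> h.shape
(3, 5, 7)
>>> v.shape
(2, 2)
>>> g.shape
(5, 5)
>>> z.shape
(2, 2, 23)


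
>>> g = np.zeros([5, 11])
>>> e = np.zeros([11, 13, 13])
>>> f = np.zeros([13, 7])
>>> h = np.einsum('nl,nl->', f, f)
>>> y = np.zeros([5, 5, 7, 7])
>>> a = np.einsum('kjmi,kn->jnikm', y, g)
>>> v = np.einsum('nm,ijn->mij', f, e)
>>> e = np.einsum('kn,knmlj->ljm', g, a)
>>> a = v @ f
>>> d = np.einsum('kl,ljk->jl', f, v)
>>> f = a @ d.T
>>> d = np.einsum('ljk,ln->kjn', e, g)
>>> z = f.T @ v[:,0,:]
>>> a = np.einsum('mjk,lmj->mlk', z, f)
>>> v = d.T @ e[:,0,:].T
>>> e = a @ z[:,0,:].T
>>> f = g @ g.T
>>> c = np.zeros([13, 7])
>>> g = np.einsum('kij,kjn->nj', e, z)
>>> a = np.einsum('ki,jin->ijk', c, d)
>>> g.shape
(13, 11)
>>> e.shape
(11, 7, 11)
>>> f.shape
(5, 5)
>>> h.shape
()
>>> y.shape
(5, 5, 7, 7)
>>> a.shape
(7, 7, 13)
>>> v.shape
(11, 7, 5)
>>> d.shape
(7, 7, 11)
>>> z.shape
(11, 11, 13)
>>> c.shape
(13, 7)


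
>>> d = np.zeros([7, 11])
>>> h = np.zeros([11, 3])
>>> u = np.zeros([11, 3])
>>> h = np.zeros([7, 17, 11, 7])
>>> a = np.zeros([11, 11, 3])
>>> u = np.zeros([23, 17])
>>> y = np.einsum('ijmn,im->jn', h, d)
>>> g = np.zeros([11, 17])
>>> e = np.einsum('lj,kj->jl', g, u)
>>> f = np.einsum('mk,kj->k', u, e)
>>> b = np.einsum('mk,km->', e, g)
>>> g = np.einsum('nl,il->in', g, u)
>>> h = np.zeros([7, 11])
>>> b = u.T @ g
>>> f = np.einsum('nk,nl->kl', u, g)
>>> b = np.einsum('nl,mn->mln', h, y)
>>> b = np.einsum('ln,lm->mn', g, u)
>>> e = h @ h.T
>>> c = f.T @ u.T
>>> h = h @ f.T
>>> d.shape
(7, 11)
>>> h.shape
(7, 17)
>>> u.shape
(23, 17)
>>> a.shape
(11, 11, 3)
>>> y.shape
(17, 7)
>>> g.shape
(23, 11)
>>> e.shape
(7, 7)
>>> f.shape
(17, 11)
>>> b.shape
(17, 11)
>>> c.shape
(11, 23)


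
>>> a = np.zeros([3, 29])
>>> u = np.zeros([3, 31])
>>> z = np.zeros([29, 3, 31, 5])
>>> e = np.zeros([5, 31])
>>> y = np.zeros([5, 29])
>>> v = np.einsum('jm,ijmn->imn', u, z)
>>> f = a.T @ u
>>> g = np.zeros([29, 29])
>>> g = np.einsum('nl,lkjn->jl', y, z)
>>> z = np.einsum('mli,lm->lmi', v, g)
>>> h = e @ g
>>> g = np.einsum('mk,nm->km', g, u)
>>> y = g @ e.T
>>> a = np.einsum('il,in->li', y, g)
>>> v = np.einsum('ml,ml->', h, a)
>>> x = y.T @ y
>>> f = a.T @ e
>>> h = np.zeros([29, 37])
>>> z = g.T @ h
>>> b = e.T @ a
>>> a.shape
(5, 29)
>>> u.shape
(3, 31)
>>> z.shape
(31, 37)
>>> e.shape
(5, 31)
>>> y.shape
(29, 5)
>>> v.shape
()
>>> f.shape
(29, 31)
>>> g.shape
(29, 31)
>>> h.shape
(29, 37)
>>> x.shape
(5, 5)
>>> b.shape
(31, 29)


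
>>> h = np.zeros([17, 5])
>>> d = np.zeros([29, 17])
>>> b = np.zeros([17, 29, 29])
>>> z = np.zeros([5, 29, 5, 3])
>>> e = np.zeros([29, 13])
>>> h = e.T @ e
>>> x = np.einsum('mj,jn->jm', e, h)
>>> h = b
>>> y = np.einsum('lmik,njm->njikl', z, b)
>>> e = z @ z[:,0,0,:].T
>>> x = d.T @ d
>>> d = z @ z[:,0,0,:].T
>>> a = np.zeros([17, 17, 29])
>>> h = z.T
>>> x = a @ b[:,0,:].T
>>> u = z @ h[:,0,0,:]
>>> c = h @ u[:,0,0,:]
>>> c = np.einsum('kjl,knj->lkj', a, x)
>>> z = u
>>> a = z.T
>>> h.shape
(3, 5, 29, 5)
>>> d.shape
(5, 29, 5, 5)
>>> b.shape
(17, 29, 29)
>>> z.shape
(5, 29, 5, 5)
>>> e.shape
(5, 29, 5, 5)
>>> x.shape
(17, 17, 17)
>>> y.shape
(17, 29, 5, 3, 5)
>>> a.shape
(5, 5, 29, 5)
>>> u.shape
(5, 29, 5, 5)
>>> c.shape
(29, 17, 17)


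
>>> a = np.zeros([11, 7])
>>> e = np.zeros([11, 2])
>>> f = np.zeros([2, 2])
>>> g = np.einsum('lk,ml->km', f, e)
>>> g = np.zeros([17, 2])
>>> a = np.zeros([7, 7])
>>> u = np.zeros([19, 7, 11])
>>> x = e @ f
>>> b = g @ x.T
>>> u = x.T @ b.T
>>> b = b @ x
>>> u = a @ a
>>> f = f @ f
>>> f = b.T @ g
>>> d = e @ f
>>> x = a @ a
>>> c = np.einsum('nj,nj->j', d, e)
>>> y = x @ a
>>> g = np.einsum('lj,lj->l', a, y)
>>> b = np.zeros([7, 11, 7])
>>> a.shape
(7, 7)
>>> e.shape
(11, 2)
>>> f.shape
(2, 2)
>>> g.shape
(7,)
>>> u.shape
(7, 7)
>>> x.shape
(7, 7)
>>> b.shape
(7, 11, 7)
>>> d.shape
(11, 2)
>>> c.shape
(2,)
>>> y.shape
(7, 7)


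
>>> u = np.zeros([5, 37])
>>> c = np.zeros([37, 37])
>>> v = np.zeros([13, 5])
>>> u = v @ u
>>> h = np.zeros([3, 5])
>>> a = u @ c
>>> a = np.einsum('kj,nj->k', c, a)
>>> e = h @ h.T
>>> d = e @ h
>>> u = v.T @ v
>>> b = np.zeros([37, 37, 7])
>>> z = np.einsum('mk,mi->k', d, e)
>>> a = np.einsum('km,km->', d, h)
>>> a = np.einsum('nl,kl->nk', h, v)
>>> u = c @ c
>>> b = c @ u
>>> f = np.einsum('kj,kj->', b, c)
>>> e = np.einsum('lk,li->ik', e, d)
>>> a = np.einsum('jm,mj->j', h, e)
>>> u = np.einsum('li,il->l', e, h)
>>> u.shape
(5,)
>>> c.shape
(37, 37)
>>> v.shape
(13, 5)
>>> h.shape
(3, 5)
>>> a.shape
(3,)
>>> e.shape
(5, 3)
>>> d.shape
(3, 5)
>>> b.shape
(37, 37)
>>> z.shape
(5,)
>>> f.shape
()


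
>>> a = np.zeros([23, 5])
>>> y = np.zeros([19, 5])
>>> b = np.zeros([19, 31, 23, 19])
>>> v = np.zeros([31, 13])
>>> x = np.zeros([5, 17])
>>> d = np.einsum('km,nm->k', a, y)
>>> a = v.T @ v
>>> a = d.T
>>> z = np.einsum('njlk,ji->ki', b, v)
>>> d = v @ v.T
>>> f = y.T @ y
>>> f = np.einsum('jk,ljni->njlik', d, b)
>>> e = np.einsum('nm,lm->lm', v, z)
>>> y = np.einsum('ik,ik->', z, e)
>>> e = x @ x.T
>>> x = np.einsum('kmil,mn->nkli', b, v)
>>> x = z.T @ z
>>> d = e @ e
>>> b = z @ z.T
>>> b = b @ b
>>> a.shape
(23,)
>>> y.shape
()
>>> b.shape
(19, 19)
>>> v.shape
(31, 13)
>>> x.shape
(13, 13)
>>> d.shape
(5, 5)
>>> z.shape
(19, 13)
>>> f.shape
(23, 31, 19, 19, 31)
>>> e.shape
(5, 5)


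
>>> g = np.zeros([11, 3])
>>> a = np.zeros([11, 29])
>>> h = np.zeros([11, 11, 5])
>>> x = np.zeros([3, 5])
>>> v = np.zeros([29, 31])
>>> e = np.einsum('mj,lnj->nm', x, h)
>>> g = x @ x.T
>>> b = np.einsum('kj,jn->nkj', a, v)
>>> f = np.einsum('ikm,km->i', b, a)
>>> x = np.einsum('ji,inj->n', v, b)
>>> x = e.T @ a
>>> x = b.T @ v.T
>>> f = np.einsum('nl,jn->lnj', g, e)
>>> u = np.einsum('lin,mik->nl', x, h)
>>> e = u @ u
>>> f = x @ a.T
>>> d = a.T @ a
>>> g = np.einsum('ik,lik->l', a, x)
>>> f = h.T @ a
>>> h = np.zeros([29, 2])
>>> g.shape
(29,)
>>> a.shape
(11, 29)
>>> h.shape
(29, 2)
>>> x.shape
(29, 11, 29)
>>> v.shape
(29, 31)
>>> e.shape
(29, 29)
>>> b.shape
(31, 11, 29)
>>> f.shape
(5, 11, 29)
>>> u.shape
(29, 29)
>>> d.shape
(29, 29)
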